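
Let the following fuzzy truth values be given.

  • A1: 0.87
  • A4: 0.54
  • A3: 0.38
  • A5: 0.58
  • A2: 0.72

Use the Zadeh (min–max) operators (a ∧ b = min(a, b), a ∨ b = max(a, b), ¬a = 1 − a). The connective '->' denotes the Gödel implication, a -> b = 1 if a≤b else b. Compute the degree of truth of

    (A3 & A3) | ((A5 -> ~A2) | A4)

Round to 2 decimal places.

A3 & A3 = min(a, b) on (0.38, 0.38) = 0.38
~A2 = 1 − 0.72 = 0.28
A5 -> ~A2  [Gödel: 1 if a≤b else b] with a=0.58, b=0.28 → 0.28
(A5 -> ~A2) | A4 = max(a, b) on (0.28, 0.54) = 0.54
(A3 & A3) | ((A5 -> ~A2) | A4) = max(a, b) on (0.38, 0.54) = 0.54

0.54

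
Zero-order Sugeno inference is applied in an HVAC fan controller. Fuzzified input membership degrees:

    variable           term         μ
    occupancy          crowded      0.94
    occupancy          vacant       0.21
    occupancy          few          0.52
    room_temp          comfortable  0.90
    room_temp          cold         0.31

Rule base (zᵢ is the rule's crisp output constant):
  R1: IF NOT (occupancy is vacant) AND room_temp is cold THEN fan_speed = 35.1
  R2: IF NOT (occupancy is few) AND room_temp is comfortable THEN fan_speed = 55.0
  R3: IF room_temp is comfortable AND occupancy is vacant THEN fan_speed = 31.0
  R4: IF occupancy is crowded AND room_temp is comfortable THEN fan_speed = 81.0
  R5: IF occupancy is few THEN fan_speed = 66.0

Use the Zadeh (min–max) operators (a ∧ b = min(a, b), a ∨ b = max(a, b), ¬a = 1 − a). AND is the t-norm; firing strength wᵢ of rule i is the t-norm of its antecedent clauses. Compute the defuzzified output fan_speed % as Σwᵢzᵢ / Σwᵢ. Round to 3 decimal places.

62.401

R1 (z=35.1): ¬vacant=1−0.21=0.79, cold=0.31; AND[min(a, b)] → w = 0.31
R2 (z=55.0): ¬few=1−0.52=0.48, comfortable=0.90; AND[min(a, b)] → w = 0.48
R3 (z=31.0): comfortable=0.90, vacant=0.21; AND[min(a, b)] → w = 0.21
R4 (z=81.0): crowded=0.94, comfortable=0.90; AND[min(a, b)] → w = 0.90
R5 (z=66.0): few=0.52 → w = 0.52
Weighted average = (0.31·35.1 + 0.48·55.0 + 0.21·31.0 + 0.90·81.0 + 0.52·66.0) / (0.31 + 0.48 + 0.21 + 0.90 + 0.52)
  = 151.0110 / 2.4200 = 62.401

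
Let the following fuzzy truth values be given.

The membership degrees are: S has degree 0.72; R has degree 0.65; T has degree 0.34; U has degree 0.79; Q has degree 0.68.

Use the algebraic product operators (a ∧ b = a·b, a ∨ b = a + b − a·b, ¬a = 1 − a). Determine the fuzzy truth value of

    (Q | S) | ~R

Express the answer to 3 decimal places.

Q | S = a + b − a·b on (0.6800, 0.7200) = 0.9104
~R = 1 − 0.6500 = 0.3500
(Q | S) | ~R = a + b − a·b on (0.9104, 0.3500) = 0.9418

0.942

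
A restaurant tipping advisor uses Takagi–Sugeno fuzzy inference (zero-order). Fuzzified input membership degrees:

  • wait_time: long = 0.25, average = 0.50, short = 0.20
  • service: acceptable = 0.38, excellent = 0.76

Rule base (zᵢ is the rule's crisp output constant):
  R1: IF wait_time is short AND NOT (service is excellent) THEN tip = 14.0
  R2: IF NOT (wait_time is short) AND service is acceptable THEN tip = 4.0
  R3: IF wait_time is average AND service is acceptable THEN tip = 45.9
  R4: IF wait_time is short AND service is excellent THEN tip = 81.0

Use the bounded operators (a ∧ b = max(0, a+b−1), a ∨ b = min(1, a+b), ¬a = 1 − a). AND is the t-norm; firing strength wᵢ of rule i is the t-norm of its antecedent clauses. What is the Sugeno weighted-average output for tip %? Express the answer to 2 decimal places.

R1 (z=14.0): short=0.20, ¬excellent=1−0.76=0.24; AND[max(0, a+b−1)] → w = 0.00
R2 (z=4.0): ¬short=1−0.20=0.80, acceptable=0.38; AND[max(0, a+b−1)] → w = 0.18
R3 (z=45.9): average=0.50, acceptable=0.38; AND[max(0, a+b−1)] → w = 0.00
R4 (z=81.0): short=0.20, excellent=0.76; AND[max(0, a+b−1)] → w = 0.00
Weighted average = (0.00·14.0 + 0.18·4.0 + 0.00·45.9 + 0.00·81.0) / (0.00 + 0.18 + 0.00 + 0.00)
  = 0.7200 / 0.1800 = 4.00

4.00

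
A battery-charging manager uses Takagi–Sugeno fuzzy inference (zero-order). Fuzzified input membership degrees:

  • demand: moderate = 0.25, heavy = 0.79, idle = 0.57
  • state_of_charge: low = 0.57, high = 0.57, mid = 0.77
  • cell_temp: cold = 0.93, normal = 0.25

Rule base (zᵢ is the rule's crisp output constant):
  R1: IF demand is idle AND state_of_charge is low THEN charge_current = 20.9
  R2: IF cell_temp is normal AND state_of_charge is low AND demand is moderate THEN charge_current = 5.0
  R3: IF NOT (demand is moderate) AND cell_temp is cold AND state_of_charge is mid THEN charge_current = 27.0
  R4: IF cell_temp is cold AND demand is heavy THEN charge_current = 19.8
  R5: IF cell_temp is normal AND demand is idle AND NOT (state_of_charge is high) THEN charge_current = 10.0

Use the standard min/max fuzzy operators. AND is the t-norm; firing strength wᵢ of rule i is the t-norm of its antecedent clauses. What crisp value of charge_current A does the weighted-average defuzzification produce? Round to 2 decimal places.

19.75

R1 (z=20.9): idle=0.57, low=0.57; AND[min(a, b)] → w = 0.57
R2 (z=5.0): normal=0.25, low=0.57, moderate=0.25; AND[min(a, b)] → w = 0.25
R3 (z=27.0): ¬moderate=1−0.25=0.75, cold=0.93, mid=0.77; AND[min(a, b)] → w = 0.75
R4 (z=19.8): cold=0.93, heavy=0.79; AND[min(a, b)] → w = 0.79
R5 (z=10.0): normal=0.25, idle=0.57, ¬high=1−0.57=0.43; AND[min(a, b)] → w = 0.25
Weighted average = (0.57·20.9 + 0.25·5.0 + 0.75·27.0 + 0.79·19.8 + 0.25·10.0) / (0.57 + 0.25 + 0.75 + 0.79 + 0.25)
  = 51.5550 / 2.6100 = 19.75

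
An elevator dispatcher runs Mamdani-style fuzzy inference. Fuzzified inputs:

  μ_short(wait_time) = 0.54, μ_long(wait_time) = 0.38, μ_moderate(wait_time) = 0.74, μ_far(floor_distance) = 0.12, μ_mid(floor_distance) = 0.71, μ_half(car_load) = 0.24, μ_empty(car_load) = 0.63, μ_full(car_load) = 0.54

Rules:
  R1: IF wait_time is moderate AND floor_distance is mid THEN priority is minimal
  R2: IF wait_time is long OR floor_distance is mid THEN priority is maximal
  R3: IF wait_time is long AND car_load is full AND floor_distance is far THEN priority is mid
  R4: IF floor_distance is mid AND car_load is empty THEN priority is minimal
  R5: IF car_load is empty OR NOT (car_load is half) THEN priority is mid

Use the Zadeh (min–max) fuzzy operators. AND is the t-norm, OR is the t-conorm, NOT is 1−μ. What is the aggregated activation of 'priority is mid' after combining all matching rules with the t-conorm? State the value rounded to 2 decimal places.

R1: moderate=0.74, mid=0.71; AND[min(a, b)] → w = 0.71
R2: long=0.38, mid=0.71; OR[max(a, b)] → w = 0.71
R3: long=0.38, full=0.54, far=0.12; AND[min(a, b)] → w = 0.12
R4: mid=0.71, empty=0.63; AND[min(a, b)] → w = 0.63
R5: empty=0.63, ¬half=1−0.24=0.76; OR[max(a, b)] → w = 0.76
Rules with consequent 'mid': {R3, R5} → strengths 0.12, 0.76
Aggregate via t-conorm [max(a, b)]: 0.76

0.76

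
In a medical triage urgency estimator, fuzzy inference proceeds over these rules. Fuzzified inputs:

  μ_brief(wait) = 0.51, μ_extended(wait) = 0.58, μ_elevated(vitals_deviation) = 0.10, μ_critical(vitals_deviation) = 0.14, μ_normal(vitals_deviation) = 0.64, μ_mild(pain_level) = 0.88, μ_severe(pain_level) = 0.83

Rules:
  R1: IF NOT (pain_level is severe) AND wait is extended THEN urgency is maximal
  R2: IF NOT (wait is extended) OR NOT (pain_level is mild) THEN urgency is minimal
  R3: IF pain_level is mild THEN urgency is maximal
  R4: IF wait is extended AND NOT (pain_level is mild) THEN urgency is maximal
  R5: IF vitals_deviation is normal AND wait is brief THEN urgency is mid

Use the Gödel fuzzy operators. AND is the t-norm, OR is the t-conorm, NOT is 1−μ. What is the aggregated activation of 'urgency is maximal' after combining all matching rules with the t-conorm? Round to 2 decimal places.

0.88

R1: ¬severe=1−0.83=0.17, extended=0.58; AND[min(a, b)] → w = 0.17
R2: ¬extended=1−0.58=0.42, ¬mild=1−0.88=0.12; OR[max(a, b)] → w = 0.42
R3: mild=0.88 → w = 0.88
R4: extended=0.58, ¬mild=1−0.88=0.12; AND[min(a, b)] → w = 0.12
R5: normal=0.64, brief=0.51; AND[min(a, b)] → w = 0.51
Rules with consequent 'maximal': {R1, R3, R4} → strengths 0.17, 0.88, 0.12
Aggregate via t-conorm [max(a, b)]: 0.88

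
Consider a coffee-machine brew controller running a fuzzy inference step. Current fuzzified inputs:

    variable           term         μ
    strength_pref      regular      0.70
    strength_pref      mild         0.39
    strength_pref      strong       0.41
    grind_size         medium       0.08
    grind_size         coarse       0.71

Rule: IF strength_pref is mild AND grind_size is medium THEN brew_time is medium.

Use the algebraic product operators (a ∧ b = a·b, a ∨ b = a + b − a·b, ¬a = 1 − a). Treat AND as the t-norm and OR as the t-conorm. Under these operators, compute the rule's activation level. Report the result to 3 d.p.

firing strength: mild=0.39, medium=0.08; AND[a·b] → w = 0.0312

0.031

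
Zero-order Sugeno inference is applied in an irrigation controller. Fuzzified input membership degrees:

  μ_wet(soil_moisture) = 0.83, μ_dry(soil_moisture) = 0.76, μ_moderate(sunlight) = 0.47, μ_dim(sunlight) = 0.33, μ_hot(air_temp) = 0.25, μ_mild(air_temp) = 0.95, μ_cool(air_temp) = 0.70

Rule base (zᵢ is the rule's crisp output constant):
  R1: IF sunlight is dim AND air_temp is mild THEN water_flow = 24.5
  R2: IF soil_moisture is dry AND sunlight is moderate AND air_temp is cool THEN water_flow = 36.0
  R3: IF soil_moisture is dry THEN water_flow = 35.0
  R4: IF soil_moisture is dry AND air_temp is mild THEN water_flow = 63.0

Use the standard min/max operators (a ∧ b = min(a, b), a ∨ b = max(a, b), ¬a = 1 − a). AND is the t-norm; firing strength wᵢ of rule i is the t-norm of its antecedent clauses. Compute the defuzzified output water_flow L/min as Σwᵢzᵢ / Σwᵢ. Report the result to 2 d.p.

R1 (z=24.5): dim=0.33, mild=0.95; AND[min(a, b)] → w = 0.33
R2 (z=36.0): dry=0.76, moderate=0.47, cool=0.70; AND[min(a, b)] → w = 0.47
R3 (z=35.0): dry=0.76 → w = 0.76
R4 (z=63.0): dry=0.76, mild=0.95; AND[min(a, b)] → w = 0.76
Weighted average = (0.33·24.5 + 0.47·36.0 + 0.76·35.0 + 0.76·63.0) / (0.33 + 0.47 + 0.76 + 0.76)
  = 99.4850 / 2.3200 = 42.88

42.88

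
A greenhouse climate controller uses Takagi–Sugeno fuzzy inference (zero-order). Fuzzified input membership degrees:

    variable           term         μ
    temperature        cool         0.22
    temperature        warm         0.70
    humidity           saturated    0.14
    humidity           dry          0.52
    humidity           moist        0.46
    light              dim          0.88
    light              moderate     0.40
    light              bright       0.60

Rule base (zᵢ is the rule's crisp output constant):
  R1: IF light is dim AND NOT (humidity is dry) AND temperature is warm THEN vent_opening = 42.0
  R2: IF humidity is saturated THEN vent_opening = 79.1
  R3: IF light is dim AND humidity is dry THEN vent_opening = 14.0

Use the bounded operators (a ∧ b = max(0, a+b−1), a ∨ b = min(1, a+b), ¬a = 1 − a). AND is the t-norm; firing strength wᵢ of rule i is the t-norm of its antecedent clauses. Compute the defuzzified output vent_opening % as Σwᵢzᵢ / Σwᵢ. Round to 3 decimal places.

31.990

R1 (z=42.0): dim=0.88, ¬dry=1−0.52=0.48, warm=0.70; AND[max(0, a+b−1)] → w = 0.06
R2 (z=79.1): saturated=0.14 → w = 0.14
R3 (z=14.0): dim=0.88, dry=0.52; AND[max(0, a+b−1)] → w = 0.40
Weighted average = (0.06·42.0 + 0.14·79.1 + 0.40·14.0) / (0.06 + 0.14 + 0.40)
  = 19.1940 / 0.6000 = 31.990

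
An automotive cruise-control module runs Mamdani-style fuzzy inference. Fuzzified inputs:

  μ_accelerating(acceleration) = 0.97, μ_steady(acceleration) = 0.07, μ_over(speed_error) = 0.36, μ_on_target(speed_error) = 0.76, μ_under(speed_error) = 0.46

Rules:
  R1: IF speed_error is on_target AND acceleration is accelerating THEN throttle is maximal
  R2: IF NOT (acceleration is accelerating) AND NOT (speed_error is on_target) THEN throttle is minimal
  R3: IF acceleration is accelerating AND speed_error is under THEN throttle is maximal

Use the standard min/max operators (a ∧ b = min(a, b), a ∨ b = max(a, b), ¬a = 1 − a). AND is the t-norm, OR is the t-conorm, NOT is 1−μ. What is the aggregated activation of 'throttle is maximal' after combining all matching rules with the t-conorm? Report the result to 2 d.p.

0.76

R1: on_target=0.76, accelerating=0.97; AND[min(a, b)] → w = 0.76
R2: ¬accelerating=1−0.97=0.03, ¬on_target=1−0.76=0.24; AND[min(a, b)] → w = 0.03
R3: accelerating=0.97, under=0.46; AND[min(a, b)] → w = 0.46
Rules with consequent 'maximal': {R1, R3} → strengths 0.76, 0.46
Aggregate via t-conorm [max(a, b)]: 0.76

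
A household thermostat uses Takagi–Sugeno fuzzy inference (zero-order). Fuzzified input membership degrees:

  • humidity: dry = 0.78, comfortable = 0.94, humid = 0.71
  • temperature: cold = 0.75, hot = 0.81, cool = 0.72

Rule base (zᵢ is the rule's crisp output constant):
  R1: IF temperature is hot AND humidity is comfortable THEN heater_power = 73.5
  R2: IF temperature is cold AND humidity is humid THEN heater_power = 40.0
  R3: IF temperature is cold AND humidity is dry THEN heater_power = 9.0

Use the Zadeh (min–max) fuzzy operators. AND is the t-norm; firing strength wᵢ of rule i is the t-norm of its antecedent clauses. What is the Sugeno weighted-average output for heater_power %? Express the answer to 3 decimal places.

R1 (z=73.5): hot=0.81, comfortable=0.94; AND[min(a, b)] → w = 0.81
R2 (z=40.0): cold=0.75, humid=0.71; AND[min(a, b)] → w = 0.71
R3 (z=9.0): cold=0.75, dry=0.78; AND[min(a, b)] → w = 0.75
Weighted average = (0.81·73.5 + 0.71·40.0 + 0.75·9.0) / (0.81 + 0.71 + 0.75)
  = 94.6850 / 2.2700 = 41.711

41.711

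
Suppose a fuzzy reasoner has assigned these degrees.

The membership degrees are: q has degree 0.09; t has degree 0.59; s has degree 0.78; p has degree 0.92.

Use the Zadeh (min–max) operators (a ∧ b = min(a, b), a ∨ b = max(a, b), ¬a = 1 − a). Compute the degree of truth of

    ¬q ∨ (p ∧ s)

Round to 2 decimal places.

¬q = 1 − 0.09 = 0.91
p ∧ s = min(a, b) on (0.92, 0.78) = 0.78
¬q ∨ (p ∧ s) = max(a, b) on (0.91, 0.78) = 0.91

0.91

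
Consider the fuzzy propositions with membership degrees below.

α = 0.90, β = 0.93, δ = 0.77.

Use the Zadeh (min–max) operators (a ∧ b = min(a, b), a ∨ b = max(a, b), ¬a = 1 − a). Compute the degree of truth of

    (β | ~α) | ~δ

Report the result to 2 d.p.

~α = 1 − 0.90 = 0.10
β | ~α = max(a, b) on (0.93, 0.10) = 0.93
~δ = 1 − 0.77 = 0.23
(β | ~α) | ~δ = max(a, b) on (0.93, 0.23) = 0.93

0.93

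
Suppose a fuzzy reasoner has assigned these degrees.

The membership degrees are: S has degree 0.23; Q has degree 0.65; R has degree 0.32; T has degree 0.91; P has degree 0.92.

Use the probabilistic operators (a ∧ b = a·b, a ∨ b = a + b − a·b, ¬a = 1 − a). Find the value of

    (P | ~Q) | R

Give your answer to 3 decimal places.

0.965

~Q = 1 − 0.6500 = 0.3500
P | ~Q = a + b − a·b on (0.9200, 0.3500) = 0.9480
(P | ~Q) | R = a + b − a·b on (0.9480, 0.3200) = 0.9646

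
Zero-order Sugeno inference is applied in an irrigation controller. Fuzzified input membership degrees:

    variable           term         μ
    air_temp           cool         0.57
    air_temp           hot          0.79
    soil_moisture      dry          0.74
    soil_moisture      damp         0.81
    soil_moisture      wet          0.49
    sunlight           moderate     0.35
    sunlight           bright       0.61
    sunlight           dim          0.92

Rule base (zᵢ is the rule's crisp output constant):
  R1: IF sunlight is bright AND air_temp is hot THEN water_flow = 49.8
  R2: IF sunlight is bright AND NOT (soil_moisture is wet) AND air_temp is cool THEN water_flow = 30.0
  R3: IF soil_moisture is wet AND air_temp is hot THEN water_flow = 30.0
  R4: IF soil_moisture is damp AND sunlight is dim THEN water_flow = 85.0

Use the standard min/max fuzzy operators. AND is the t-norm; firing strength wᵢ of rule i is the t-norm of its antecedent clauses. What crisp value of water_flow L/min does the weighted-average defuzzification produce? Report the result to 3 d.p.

R1 (z=49.8): bright=0.61, hot=0.79; AND[min(a, b)] → w = 0.61
R2 (z=30.0): bright=0.61, ¬wet=1−0.49=0.51, cool=0.57; AND[min(a, b)] → w = 0.51
R3 (z=30.0): wet=0.49, hot=0.79; AND[min(a, b)] → w = 0.49
R4 (z=85.0): damp=0.81, dim=0.92; AND[min(a, b)] → w = 0.81
Weighted average = (0.61·49.8 + 0.51·30.0 + 0.49·30.0 + 0.81·85.0) / (0.61 + 0.51 + 0.49 + 0.81)
  = 129.2280 / 2.4200 = 53.400

53.400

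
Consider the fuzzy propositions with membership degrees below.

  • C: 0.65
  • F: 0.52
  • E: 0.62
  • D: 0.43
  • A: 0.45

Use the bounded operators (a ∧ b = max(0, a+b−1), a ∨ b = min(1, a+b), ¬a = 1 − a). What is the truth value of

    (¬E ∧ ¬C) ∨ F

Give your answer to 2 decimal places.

¬E = 1 − 0.62 = 0.38
¬C = 1 − 0.65 = 0.35
¬E ∧ ¬C = max(0, a+b−1) on (0.38, 0.35) = 0.00
(¬E ∧ ¬C) ∨ F = min(1, a+b) on (0.00, 0.52) = 0.52

0.52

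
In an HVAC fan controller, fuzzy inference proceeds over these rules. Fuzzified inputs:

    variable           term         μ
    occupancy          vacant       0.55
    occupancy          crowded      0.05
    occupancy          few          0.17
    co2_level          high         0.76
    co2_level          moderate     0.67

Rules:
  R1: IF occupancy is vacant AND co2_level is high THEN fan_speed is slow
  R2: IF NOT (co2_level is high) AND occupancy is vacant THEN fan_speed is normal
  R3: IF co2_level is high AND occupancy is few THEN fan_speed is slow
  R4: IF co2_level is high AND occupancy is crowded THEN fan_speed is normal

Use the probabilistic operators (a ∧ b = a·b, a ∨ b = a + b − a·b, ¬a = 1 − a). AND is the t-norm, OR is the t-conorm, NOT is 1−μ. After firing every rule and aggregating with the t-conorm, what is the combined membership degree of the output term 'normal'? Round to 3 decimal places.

0.165

R1: vacant=0.55, high=0.76; AND[a·b] → w = 0.4180
R2: ¬high=1−0.76=0.24, vacant=0.55; AND[a·b] → w = 0.1320
R3: high=0.76, few=0.17; AND[a·b] → w = 0.1292
R4: high=0.76, crowded=0.05; AND[a·b] → w = 0.0380
Rules with consequent 'normal': {R2, R4} → strengths 0.1320, 0.0380
Aggregate via t-conorm [a + b − a·b]: 0.1650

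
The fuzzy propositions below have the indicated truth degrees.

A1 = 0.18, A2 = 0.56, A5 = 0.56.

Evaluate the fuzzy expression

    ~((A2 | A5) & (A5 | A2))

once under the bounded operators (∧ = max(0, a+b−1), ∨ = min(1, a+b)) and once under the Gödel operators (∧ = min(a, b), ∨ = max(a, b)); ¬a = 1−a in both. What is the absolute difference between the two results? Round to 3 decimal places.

0.440

Under bounded:
  A2 | A5 = min(1, a+b) on (0.56, 0.56) = 1.00
  A5 | A2 = min(1, a+b) on (0.56, 0.56) = 1.00
  (A2 | A5) & (A5 | A2) = max(0, a+b−1) on (1.00, 1.00) = 1.00
  ~((A2 | A5) & (A5 | A2)) = 1 − 1.00 = 0.00
  → value = 0.0000
Under Gödel:
  A2 | A5 = max(a, b) on (0.56, 0.56) = 0.56
  A5 | A2 = max(a, b) on (0.56, 0.56) = 0.56
  (A2 | A5) & (A5 | A2) = min(a, b) on (0.56, 0.56) = 0.56
  ~((A2 | A5) & (A5 | A2)) = 1 − 0.56 = 0.44
  → value = 0.4400
|0.0000 − 0.4400| = 0.440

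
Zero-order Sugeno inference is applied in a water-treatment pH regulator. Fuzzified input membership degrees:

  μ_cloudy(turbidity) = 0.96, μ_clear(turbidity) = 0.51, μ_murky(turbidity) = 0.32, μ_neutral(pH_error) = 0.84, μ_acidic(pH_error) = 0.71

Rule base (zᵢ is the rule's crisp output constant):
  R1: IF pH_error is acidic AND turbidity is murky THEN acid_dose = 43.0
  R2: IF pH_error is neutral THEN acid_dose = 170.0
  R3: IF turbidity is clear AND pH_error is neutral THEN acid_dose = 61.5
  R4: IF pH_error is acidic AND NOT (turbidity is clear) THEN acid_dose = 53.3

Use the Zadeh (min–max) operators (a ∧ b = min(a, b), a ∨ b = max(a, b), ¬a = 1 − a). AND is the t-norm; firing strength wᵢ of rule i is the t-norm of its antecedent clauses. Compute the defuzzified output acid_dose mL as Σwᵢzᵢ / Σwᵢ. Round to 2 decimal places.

R1 (z=43.0): acidic=0.71, murky=0.32; AND[min(a, b)] → w = 0.32
R2 (z=170.0): neutral=0.84 → w = 0.84
R3 (z=61.5): clear=0.51, neutral=0.84; AND[min(a, b)] → w = 0.51
R4 (z=53.3): acidic=0.71, ¬clear=1−0.51=0.49; AND[min(a, b)] → w = 0.49
Weighted average = (0.32·43.0 + 0.84·170.0 + 0.51·61.5 + 0.49·53.3) / (0.32 + 0.84 + 0.51 + 0.49)
  = 214.0420 / 2.1600 = 99.09

99.09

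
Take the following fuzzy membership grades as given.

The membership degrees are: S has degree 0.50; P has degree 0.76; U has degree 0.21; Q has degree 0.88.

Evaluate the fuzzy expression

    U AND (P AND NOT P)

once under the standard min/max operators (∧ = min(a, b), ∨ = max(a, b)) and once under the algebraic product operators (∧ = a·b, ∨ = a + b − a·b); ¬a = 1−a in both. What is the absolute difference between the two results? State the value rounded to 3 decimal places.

0.172

Under standard min/max:
  NOT P = 1 − 0.76 = 0.24
  P AND NOT P = min(a, b) on (0.76, 0.24) = 0.24
  U AND (P AND NOT P) = min(a, b) on (0.21, 0.24) = 0.21
  → value = 0.2100
Under algebraic product:
  NOT P = 1 − 0.7600 = 0.2400
  P AND NOT P = a·b on (0.7600, 0.2400) = 0.1824
  U AND (P AND NOT P) = a·b on (0.2100, 0.1824) = 0.0383
  → value = 0.0383
|0.2100 − 0.0383| = 0.172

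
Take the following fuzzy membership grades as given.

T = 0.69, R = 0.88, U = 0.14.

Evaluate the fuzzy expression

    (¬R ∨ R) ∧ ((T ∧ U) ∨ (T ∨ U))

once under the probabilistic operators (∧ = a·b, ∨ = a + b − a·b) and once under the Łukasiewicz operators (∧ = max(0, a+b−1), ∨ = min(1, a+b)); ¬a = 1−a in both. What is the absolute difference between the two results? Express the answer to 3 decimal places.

Under probabilistic:
  ¬R = 1 − 0.8800 = 0.1200
  ¬R ∨ R = a + b − a·b on (0.1200, 0.8800) = 0.8944
  T ∧ U = a·b on (0.6900, 0.1400) = 0.0966
  T ∨ U = a + b − a·b on (0.6900, 0.1400) = 0.7334
  (T ∧ U) ∨ (T ∨ U) = a + b − a·b on (0.0966, 0.7334) = 0.7592
  (¬R ∨ R) ∧ ((T ∧ U) ∨ (T ∨ U)) = a·b on (0.8944, 0.7592) = 0.6790
  → value = 0.6790
Under Łukasiewicz:
  ¬R = 1 − 0.88 = 0.12
  ¬R ∨ R = min(1, a+b) on (0.12, 0.88) = 1.00
  T ∧ U = max(0, a+b−1) on (0.69, 0.14) = 0.00
  T ∨ U = min(1, a+b) on (0.69, 0.14) = 0.83
  (T ∧ U) ∨ (T ∨ U) = min(1, a+b) on (0.00, 0.83) = 0.83
  (¬R ∨ R) ∧ ((T ∧ U) ∨ (T ∨ U)) = max(0, a+b−1) on (1.00, 0.83) = 0.83
  → value = 0.8300
|0.6790 − 0.8300| = 0.151

0.151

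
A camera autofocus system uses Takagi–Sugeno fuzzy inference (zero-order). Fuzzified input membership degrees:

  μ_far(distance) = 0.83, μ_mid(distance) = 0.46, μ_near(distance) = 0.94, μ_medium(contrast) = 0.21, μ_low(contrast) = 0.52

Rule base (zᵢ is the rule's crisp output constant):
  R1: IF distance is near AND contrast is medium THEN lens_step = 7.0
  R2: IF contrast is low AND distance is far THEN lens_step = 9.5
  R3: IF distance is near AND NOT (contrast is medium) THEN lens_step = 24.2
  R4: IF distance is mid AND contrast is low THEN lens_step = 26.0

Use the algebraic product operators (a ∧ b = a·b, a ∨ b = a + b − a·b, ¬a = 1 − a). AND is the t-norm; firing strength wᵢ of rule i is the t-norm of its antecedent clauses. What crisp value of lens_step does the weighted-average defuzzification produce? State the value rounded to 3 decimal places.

18.421

R1 (z=7.0): near=0.94, medium=0.21; AND[a·b] → w = 0.1974
R2 (z=9.5): low=0.52, far=0.83; AND[a·b] → w = 0.4316
R3 (z=24.2): near=0.94, ¬medium=1−0.21=0.79; AND[a·b] → w = 0.7426
R4 (z=26.0): mid=0.46, low=0.52; AND[a·b] → w = 0.2392
Weighted average = (0.1974·7.0 + 0.4316·9.5 + 0.7426·24.2 + 0.2392·26.0) / (0.1974 + 0.4316 + 0.7426 + 0.2392)
  = 29.6721 / 1.6108 = 18.421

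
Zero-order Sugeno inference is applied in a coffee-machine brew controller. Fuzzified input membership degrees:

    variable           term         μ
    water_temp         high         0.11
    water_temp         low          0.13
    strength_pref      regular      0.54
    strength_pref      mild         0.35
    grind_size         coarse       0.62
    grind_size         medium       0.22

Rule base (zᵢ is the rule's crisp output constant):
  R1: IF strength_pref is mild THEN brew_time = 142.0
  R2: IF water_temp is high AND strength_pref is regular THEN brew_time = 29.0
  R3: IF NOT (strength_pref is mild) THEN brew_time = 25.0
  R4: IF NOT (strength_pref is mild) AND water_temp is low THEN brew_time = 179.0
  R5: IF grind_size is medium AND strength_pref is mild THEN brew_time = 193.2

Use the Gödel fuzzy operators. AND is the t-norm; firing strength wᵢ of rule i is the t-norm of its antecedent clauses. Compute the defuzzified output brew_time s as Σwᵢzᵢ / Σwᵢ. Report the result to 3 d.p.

R1 (z=142.0): mild=0.35 → w = 0.35
R2 (z=29.0): high=0.11, regular=0.54; AND[min(a, b)] → w = 0.11
R3 (z=25.0): ¬mild=1−0.35=0.65 → w = 0.65
R4 (z=179.0): ¬mild=1−0.35=0.65, low=0.13; AND[min(a, b)] → w = 0.13
R5 (z=193.2): medium=0.22, mild=0.35; AND[min(a, b)] → w = 0.22
Weighted average = (0.35·142.0 + 0.11·29.0 + 0.65·25.0 + 0.13·179.0 + 0.22·193.2) / (0.35 + 0.11 + 0.65 + 0.13 + 0.22)
  = 134.9140 / 1.4600 = 92.407

92.407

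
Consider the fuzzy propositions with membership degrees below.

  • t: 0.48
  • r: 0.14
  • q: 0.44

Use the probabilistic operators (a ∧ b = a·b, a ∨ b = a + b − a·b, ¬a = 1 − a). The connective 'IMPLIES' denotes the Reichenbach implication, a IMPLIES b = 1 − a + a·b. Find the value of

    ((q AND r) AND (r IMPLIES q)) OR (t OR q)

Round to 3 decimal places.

q AND r = a·b on (0.4400, 0.1400) = 0.0616
r IMPLIES q  [Reichenbach: 1 − a + a·b] with a=0.1400, b=0.4400 → 0.9216
(q AND r) AND (r IMPLIES q) = a·b on (0.0616, 0.9216) = 0.0568
t OR q = a + b − a·b on (0.4800, 0.4400) = 0.7088
((q AND r) AND (r IMPLIES q)) OR (t OR q) = a + b − a·b on (0.0568, 0.7088) = 0.7253

0.725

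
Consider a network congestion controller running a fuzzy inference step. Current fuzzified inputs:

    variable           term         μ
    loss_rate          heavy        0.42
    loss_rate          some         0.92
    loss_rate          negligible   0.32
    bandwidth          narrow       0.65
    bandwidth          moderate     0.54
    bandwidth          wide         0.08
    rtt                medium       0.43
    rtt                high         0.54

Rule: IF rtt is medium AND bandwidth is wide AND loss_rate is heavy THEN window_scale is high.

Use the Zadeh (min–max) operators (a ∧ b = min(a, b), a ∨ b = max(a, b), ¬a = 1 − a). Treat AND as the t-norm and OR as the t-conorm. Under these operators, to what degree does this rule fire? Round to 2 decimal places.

firing strength: medium=0.43, wide=0.08, heavy=0.42; AND[min(a, b)] → w = 0.08

0.08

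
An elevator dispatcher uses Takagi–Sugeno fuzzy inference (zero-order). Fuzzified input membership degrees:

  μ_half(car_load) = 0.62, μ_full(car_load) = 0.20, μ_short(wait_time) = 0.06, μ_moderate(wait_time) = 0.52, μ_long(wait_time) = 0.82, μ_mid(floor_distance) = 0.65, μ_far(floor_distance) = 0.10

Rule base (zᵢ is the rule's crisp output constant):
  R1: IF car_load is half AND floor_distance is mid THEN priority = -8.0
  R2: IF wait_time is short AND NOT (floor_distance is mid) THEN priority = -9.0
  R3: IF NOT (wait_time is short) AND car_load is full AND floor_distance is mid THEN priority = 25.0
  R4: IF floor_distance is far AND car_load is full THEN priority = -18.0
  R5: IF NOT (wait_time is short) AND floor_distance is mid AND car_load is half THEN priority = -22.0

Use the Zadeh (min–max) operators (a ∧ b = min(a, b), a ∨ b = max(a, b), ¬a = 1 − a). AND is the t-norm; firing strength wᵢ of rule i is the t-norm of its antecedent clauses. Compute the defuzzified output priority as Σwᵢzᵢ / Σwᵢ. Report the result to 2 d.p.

-9.96

R1 (z=-8.0): half=0.62, mid=0.65; AND[min(a, b)] → w = 0.62
R2 (z=-9.0): short=0.06, ¬mid=1−0.65=0.35; AND[min(a, b)] → w = 0.06
R3 (z=25.0): ¬short=1−0.06=0.94, full=0.20, mid=0.65; AND[min(a, b)] → w = 0.20
R4 (z=-18.0): far=0.10, full=0.20; AND[min(a, b)] → w = 0.10
R5 (z=-22.0): ¬short=1−0.06=0.94, mid=0.65, half=0.62; AND[min(a, b)] → w = 0.62
Weighted average = (0.62·-8.0 + 0.06·-9.0 + 0.20·25.0 + 0.10·-18.0 + 0.62·-22.0) / (0.62 + 0.06 + 0.20 + 0.10 + 0.62)
  = -15.9400 / 1.6000 = -9.96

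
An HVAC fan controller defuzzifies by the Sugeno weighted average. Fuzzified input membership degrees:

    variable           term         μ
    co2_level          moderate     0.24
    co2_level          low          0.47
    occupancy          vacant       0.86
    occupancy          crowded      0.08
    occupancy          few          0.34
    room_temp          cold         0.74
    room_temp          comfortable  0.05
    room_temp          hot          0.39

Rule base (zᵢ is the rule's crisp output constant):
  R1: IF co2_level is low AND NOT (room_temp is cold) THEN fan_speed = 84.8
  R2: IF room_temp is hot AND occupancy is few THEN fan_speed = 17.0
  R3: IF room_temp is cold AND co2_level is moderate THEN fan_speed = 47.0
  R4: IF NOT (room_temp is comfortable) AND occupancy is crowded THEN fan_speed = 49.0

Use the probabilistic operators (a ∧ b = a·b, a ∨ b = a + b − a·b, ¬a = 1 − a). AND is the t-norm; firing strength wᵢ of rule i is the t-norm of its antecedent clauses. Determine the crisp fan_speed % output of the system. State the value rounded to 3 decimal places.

48.560

R1 (z=84.8): low=0.47, ¬cold=1−0.74=0.26; AND[a·b] → w = 0.1222
R2 (z=17.0): hot=0.39, few=0.34; AND[a·b] → w = 0.1326
R3 (z=47.0): cold=0.74, moderate=0.24; AND[a·b] → w = 0.1776
R4 (z=49.0): ¬comfortable=1−0.05=0.95, crowded=0.08; AND[a·b] → w = 0.0760
Weighted average = (0.1222·84.8 + 0.1326·17.0 + 0.1776·47.0 + 0.0760·49.0) / (0.1222 + 0.1326 + 0.1776 + 0.0760)
  = 24.6880 / 0.5084 = 48.560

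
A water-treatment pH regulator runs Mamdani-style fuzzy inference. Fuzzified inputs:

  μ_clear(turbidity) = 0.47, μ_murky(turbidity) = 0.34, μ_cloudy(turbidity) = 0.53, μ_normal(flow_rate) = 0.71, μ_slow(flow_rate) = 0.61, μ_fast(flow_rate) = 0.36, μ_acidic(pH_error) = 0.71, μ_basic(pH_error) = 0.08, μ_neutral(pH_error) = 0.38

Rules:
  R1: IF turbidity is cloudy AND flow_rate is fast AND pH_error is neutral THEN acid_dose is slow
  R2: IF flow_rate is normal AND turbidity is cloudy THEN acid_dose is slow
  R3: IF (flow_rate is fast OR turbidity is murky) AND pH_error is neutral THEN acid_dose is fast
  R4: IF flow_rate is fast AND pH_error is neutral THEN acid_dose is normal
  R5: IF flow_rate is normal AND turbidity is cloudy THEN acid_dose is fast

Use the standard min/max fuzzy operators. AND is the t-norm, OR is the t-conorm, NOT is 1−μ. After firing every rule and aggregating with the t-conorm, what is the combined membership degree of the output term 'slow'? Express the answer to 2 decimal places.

0.53

R1: cloudy=0.53, fast=0.36, neutral=0.38; AND[min(a, b)] → w = 0.36
R2: normal=0.71, cloudy=0.53; AND[min(a, b)] → w = 0.53
R3: (fast=0.36 OR murky=0.34) = 0.36; AND[min(a, b)] with neutral=0.38 → w = 0.36
R4: fast=0.36, neutral=0.38; AND[min(a, b)] → w = 0.36
R5: normal=0.71, cloudy=0.53; AND[min(a, b)] → w = 0.53
Rules with consequent 'slow': {R1, R2} → strengths 0.36, 0.53
Aggregate via t-conorm [max(a, b)]: 0.53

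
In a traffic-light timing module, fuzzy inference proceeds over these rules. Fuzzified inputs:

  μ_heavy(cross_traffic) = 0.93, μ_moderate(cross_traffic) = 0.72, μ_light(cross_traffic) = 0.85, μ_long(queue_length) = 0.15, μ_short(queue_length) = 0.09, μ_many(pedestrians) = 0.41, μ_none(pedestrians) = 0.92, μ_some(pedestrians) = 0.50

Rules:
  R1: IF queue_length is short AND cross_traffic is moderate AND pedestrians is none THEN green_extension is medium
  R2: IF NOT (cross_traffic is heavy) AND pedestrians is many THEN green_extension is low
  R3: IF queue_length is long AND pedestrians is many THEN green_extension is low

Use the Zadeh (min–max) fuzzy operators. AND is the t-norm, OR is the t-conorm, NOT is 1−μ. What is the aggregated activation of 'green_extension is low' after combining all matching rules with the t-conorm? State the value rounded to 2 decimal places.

0.15

R1: short=0.09, moderate=0.72, none=0.92; AND[min(a, b)] → w = 0.09
R2: ¬heavy=1−0.93=0.07, many=0.41; AND[min(a, b)] → w = 0.07
R3: long=0.15, many=0.41; AND[min(a, b)] → w = 0.15
Rules with consequent 'low': {R2, R3} → strengths 0.07, 0.15
Aggregate via t-conorm [max(a, b)]: 0.15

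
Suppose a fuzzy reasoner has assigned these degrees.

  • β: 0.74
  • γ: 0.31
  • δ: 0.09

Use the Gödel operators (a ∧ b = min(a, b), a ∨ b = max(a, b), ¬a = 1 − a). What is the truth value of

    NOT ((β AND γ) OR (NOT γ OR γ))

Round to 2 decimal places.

0.31

β AND γ = min(a, b) on (0.74, 0.31) = 0.31
NOT γ = 1 − 0.31 = 0.69
NOT γ OR γ = max(a, b) on (0.69, 0.31) = 0.69
(β AND γ) OR (NOT γ OR γ) = max(a, b) on (0.31, 0.69) = 0.69
NOT ((β AND γ) OR (NOT γ OR γ)) = 1 − 0.69 = 0.31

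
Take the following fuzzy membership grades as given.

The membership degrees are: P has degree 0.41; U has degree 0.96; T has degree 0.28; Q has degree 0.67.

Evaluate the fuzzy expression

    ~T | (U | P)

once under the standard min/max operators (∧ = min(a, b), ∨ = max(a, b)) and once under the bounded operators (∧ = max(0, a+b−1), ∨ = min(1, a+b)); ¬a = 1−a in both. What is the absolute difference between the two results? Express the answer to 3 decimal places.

Under standard min/max:
  ~T = 1 − 0.28 = 0.72
  U | P = max(a, b) on (0.96, 0.41) = 0.96
  ~T | (U | P) = max(a, b) on (0.72, 0.96) = 0.96
  → value = 0.9600
Under bounded:
  ~T = 1 − 0.28 = 0.72
  U | P = min(1, a+b) on (0.96, 0.41) = 1.00
  ~T | (U | P) = min(1, a+b) on (0.72, 1.00) = 1.00
  → value = 1.0000
|0.9600 − 1.0000| = 0.040

0.040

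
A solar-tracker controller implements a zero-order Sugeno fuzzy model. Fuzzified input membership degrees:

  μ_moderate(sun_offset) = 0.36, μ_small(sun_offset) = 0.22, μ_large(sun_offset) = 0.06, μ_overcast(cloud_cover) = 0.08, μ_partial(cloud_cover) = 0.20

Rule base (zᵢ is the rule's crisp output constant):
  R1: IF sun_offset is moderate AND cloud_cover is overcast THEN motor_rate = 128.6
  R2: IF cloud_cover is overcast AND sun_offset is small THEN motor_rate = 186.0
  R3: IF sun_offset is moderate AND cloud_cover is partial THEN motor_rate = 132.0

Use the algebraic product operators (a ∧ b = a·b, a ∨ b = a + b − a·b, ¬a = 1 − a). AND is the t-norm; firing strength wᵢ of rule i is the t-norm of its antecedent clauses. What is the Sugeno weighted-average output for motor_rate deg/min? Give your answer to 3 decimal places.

R1 (z=128.6): moderate=0.36, overcast=0.08; AND[a·b] → w = 0.0288
R2 (z=186.0): overcast=0.08, small=0.22; AND[a·b] → w = 0.0176
R3 (z=132.0): moderate=0.36, partial=0.20; AND[a·b] → w = 0.0720
Weighted average = (0.0288·128.6 + 0.0176·186.0 + 0.0720·132.0) / (0.0288 + 0.0176 + 0.0720)
  = 16.4813 / 0.1184 = 139.200

139.200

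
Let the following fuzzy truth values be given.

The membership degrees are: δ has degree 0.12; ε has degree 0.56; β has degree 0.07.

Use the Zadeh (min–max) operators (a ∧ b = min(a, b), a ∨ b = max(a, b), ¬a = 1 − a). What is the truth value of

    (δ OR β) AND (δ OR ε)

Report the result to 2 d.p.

0.12

δ OR β = max(a, b) on (0.12, 0.07) = 0.12
δ OR ε = max(a, b) on (0.12, 0.56) = 0.56
(δ OR β) AND (δ OR ε) = min(a, b) on (0.12, 0.56) = 0.12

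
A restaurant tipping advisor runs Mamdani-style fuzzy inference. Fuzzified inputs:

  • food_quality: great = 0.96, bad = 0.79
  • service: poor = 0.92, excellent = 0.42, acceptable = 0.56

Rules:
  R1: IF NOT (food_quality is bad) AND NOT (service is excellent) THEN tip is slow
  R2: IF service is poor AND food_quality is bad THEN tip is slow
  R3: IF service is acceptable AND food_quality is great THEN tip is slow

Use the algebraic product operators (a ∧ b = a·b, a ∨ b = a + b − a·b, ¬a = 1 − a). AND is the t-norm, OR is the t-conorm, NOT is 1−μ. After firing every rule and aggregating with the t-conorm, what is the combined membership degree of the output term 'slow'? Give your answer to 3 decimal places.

0.889

R1: ¬bad=1−0.79=0.21, ¬excellent=1−0.42=0.58; AND[a·b] → w = 0.1218
R2: poor=0.92, bad=0.79; AND[a·b] → w = 0.7268
R3: acceptable=0.56, great=0.96; AND[a·b] → w = 0.5376
Rules with consequent 'slow': {R1, R2, R3} → strengths 0.1218, 0.7268, 0.5376
Aggregate via t-conorm [a + b − a·b]: 0.8891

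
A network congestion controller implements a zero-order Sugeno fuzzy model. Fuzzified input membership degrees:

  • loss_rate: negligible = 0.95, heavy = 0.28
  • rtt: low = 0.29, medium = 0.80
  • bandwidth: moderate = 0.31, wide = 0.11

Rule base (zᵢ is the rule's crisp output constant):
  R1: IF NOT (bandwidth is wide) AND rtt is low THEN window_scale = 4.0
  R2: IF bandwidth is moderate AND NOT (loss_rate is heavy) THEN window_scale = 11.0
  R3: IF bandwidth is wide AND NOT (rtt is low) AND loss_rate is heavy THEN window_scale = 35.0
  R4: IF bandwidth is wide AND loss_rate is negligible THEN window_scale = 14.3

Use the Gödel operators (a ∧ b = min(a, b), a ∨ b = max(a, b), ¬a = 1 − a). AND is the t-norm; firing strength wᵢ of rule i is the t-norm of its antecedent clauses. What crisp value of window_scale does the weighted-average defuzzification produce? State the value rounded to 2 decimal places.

R1 (z=4.0): ¬wide=1−0.11=0.89, low=0.29; AND[min(a, b)] → w = 0.29
R2 (z=11.0): moderate=0.31, ¬heavy=1−0.28=0.72; AND[min(a, b)] → w = 0.31
R3 (z=35.0): wide=0.11, ¬low=1−0.29=0.71, heavy=0.28; AND[min(a, b)] → w = 0.11
R4 (z=14.3): wide=0.11, negligible=0.95; AND[min(a, b)] → w = 0.11
Weighted average = (0.29·4.0 + 0.31·11.0 + 0.11·35.0 + 0.11·14.3) / (0.29 + 0.31 + 0.11 + 0.11)
  = 9.9930 / 0.8200 = 12.19

12.19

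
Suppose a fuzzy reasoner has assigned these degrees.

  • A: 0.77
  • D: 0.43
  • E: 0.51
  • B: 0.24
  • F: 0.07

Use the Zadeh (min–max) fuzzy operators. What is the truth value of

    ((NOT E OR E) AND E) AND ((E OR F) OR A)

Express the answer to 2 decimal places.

NOT E = 1 − 0.51 = 0.49
NOT E OR E = max(a, b) on (0.49, 0.51) = 0.51
(NOT E OR E) AND E = min(a, b) on (0.51, 0.51) = 0.51
E OR F = max(a, b) on (0.51, 0.07) = 0.51
(E OR F) OR A = max(a, b) on (0.51, 0.77) = 0.77
((NOT E OR E) AND E) AND ((E OR F) OR A) = min(a, b) on (0.51, 0.77) = 0.51

0.51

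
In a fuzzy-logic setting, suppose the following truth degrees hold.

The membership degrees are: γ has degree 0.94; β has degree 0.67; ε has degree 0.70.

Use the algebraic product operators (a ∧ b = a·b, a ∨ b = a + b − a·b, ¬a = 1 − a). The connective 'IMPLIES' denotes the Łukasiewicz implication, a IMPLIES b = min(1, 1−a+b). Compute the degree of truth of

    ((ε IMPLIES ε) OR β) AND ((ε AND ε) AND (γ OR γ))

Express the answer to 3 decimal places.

0.488

ε IMPLIES ε  [Łukasiewicz: min(1, 1−a+b)] with a=0.7000, b=0.7000 → 1.0000
(ε IMPLIES ε) OR β = a + b − a·b on (1.0000, 0.6700) = 1.0000
ε AND ε = a·b on (0.7000, 0.7000) = 0.4900
γ OR γ = a + b − a·b on (0.9400, 0.9400) = 0.9964
(ε AND ε) AND (γ OR γ) = a·b on (0.4900, 0.9964) = 0.4882
((ε IMPLIES ε) OR β) AND ((ε AND ε) AND (γ OR γ)) = a·b on (1.0000, 0.4882) = 0.4882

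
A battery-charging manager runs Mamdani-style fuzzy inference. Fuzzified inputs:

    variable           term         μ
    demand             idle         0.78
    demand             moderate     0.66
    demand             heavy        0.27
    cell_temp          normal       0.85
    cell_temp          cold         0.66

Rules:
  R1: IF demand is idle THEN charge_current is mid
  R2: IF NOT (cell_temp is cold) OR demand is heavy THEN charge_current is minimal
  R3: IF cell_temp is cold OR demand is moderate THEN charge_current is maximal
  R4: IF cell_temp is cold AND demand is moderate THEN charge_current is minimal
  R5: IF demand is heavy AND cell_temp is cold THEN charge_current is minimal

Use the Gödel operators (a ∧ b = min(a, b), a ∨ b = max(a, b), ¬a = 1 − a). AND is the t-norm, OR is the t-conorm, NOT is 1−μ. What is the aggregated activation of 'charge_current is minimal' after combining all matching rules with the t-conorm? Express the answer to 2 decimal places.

R1: idle=0.78 → w = 0.78
R2: ¬cold=1−0.66=0.34, heavy=0.27; OR[max(a, b)] → w = 0.34
R3: cold=0.66, moderate=0.66; OR[max(a, b)] → w = 0.66
R4: cold=0.66, moderate=0.66; AND[min(a, b)] → w = 0.66
R5: heavy=0.27, cold=0.66; AND[min(a, b)] → w = 0.27
Rules with consequent 'minimal': {R2, R4, R5} → strengths 0.34, 0.66, 0.27
Aggregate via t-conorm [max(a, b)]: 0.66

0.66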